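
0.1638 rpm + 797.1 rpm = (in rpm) 797.3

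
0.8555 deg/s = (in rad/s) 0.01493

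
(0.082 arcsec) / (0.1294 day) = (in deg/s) 2.037e-09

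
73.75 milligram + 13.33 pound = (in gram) 6046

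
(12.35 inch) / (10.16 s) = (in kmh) 0.1111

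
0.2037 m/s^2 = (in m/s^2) 0.2037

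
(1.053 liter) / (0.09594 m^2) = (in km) 1.098e-05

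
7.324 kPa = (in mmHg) 54.93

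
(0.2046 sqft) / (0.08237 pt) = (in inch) 2.575e+04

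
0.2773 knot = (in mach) 0.000419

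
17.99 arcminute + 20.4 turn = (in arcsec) 2.644e+07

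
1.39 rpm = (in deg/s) 8.34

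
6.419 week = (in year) 0.1231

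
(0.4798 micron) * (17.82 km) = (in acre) 2.113e-06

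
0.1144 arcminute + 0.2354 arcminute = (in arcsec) 20.99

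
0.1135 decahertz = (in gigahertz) 1.135e-09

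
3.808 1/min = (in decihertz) 0.6347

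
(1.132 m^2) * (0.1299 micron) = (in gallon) 3.885e-05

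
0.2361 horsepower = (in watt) 176.1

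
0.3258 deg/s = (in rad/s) 0.005686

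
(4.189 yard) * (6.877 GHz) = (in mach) 7.736e+07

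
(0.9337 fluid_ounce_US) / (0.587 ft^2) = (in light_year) 5.352e-20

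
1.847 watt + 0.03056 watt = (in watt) 1.878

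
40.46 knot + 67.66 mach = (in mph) 5.158e+04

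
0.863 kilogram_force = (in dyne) 8.463e+05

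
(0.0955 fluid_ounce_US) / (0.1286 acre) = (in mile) 3.372e-12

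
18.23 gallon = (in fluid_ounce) 2333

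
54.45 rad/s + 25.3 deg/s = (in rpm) 524.2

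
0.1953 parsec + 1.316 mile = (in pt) 1.708e+19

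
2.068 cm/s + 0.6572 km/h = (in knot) 0.3951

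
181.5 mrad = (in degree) 10.4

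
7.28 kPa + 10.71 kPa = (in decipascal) 1.799e+05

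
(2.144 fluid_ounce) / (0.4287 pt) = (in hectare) 4.193e-05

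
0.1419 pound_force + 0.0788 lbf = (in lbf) 0.2207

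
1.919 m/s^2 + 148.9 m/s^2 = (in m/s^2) 150.8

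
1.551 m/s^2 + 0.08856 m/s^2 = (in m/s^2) 1.64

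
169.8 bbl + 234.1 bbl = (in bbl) 403.9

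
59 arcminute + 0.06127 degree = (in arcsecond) 3761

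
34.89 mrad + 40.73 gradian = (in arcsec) 1.392e+05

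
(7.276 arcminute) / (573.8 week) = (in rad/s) 6.099e-12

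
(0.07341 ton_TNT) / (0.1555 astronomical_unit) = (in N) 0.0132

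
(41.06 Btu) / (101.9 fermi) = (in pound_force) 9.557e+16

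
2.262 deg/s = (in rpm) 0.377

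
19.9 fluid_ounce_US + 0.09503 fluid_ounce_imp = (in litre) 0.5912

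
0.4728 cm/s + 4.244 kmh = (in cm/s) 118.4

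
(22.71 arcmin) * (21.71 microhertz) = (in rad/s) 1.434e-07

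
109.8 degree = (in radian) 1.916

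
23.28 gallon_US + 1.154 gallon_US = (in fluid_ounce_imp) 3255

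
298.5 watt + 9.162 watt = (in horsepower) 0.4126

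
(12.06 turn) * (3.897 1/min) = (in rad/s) 4.922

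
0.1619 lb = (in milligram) 7.344e+04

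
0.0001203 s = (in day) 1.392e-09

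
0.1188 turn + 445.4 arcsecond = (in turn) 0.1191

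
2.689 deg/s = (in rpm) 0.4482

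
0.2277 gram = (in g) 0.2277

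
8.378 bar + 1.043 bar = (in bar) 9.421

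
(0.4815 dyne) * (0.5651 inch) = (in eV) 4.314e+11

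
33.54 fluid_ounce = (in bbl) 0.006239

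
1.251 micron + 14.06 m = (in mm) 1.406e+04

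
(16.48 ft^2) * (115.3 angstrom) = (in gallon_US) 4.663e-06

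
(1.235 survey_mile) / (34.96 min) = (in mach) 0.002783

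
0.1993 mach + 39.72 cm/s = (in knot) 132.7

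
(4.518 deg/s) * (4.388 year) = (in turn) 1.737e+06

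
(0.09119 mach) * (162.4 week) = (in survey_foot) 1.001e+10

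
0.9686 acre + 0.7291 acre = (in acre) 1.698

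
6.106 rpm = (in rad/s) 0.6394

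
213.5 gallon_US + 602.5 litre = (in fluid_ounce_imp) 4.965e+04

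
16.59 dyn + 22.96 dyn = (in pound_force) 8.891e-05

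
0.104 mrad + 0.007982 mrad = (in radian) 0.000112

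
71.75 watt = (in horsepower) 0.09622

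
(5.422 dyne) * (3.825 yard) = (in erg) 1896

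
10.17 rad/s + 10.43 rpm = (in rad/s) 11.26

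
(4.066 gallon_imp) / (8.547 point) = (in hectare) 0.000613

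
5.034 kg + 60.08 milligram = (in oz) 177.6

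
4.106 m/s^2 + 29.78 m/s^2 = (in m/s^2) 33.89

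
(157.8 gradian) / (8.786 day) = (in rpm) 3.118e-05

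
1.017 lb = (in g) 461.3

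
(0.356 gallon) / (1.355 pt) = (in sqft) 30.35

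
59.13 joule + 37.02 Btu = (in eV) 2.442e+23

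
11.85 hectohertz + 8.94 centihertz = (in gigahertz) 1.185e-06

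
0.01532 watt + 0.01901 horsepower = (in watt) 14.19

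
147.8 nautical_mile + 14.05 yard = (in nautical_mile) 147.8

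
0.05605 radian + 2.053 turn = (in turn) 2.062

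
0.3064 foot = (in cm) 9.339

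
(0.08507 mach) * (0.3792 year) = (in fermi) 3.464e+23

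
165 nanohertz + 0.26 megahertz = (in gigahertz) 0.00026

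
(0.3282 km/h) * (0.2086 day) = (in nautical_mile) 0.8872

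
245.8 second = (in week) 0.0004064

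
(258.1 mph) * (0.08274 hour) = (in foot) 1.128e+05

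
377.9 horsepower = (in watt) 2.818e+05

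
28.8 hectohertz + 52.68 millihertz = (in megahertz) 0.00288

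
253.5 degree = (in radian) 4.424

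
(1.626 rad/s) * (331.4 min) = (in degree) 1.852e+06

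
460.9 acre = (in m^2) 1.865e+06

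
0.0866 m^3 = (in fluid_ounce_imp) 3048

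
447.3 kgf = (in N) 4387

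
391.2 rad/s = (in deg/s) 2.241e+04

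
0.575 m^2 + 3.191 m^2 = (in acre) 0.0009306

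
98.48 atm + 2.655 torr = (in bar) 99.79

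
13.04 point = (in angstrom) 4.6e+07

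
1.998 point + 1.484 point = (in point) 3.482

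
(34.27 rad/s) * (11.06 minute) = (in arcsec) 4.691e+09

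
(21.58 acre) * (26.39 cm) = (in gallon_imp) 5.07e+06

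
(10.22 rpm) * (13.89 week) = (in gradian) 5.724e+08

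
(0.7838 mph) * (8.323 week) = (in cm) 1.764e+08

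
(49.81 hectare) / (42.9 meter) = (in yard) 1.27e+04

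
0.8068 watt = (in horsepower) 0.001082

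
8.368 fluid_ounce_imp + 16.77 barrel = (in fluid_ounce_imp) 9.385e+04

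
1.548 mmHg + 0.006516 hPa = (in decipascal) 2070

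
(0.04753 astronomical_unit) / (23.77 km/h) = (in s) 1.077e+09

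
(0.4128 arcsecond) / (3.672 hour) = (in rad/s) 1.514e-10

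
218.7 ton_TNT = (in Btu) 8.673e+08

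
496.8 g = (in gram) 496.8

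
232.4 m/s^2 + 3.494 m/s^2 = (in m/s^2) 235.9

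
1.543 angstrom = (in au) 1.031e-21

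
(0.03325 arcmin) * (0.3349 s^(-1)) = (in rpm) 3.093e-05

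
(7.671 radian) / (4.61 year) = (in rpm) 5.039e-07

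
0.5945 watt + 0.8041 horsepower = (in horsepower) 0.8049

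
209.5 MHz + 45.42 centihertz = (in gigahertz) 0.2095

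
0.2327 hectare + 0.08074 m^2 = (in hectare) 0.2327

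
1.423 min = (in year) 2.707e-06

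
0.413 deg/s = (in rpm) 0.06883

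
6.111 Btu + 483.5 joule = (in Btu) 6.569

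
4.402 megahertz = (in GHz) 0.004402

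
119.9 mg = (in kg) 0.0001199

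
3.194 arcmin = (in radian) 0.0009291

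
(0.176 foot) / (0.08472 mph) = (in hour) 0.0003935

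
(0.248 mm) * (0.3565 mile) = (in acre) 3.516e-05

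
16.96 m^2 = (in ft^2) 182.6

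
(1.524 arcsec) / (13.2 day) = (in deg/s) 3.712e-10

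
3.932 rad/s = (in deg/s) 225.3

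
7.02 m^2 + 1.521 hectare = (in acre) 3.76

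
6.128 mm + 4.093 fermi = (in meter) 0.006128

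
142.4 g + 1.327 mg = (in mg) 1.424e+05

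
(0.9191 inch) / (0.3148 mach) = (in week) 3.601e-10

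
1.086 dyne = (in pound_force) 2.441e-06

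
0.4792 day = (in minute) 690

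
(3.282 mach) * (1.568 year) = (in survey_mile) 3.434e+07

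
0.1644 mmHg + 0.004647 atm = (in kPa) 0.4928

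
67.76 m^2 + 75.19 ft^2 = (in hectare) 0.007475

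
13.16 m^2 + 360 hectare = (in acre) 889.6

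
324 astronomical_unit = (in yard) 5.301e+13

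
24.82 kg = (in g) 2.482e+04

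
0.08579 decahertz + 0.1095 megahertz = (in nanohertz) 1.095e+14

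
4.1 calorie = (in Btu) 0.01626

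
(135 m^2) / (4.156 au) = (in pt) 6.155e-07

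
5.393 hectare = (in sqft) 5.805e+05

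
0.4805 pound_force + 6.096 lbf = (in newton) 29.25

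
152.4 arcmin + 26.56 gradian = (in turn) 0.07346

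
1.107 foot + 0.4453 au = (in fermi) 6.662e+25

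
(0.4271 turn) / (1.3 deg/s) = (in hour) 0.03285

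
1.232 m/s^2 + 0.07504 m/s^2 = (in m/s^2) 1.307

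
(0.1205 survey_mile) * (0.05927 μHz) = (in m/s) 1.149e-05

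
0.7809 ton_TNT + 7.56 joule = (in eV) 2.039e+28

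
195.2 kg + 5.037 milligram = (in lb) 430.3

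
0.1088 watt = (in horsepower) 0.0001459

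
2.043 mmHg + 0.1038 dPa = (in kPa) 0.2724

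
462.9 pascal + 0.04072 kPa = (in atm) 0.00497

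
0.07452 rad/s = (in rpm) 0.7116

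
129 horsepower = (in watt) 9.62e+04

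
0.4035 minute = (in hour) 0.006725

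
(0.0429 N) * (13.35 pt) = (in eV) 1.261e+15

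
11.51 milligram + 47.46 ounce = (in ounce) 47.46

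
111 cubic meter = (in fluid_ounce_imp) 3.907e+06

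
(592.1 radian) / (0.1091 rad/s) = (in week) 0.008973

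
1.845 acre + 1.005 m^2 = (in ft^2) 8.038e+04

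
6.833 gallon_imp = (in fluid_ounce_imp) 1093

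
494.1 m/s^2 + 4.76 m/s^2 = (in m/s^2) 498.9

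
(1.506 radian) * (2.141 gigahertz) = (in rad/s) 3.224e+09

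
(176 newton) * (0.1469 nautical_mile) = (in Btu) 45.38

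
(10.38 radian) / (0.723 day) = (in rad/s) 0.0001662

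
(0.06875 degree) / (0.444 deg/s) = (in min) 0.002581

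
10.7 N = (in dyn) 1.07e+06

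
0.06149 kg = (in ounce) 2.169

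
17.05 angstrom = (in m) 1.705e-09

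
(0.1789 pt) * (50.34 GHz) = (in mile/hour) 7.107e+06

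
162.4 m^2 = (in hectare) 0.01624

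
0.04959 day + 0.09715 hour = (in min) 77.24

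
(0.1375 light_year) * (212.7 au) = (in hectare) 4.139e+24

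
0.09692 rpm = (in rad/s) 0.01015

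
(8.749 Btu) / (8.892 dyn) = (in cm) 1.038e+10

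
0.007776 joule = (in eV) 4.853e+16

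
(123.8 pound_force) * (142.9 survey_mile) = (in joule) 1.266e+08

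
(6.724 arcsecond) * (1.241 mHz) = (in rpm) 3.863e-07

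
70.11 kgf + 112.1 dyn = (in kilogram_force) 70.11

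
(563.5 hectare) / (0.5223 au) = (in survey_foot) 0.0002366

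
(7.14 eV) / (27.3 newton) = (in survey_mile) 2.604e-23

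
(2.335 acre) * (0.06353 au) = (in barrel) 5.649e+14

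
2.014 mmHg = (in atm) 0.00265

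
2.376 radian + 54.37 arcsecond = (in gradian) 151.3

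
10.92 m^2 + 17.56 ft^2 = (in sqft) 135.1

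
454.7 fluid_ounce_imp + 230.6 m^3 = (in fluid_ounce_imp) 8.116e+06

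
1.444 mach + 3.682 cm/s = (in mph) 1100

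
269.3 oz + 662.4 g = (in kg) 8.297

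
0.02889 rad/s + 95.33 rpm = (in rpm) 95.61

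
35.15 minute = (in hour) 0.5858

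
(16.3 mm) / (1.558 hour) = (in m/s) 2.906e-06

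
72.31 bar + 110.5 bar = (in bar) 182.8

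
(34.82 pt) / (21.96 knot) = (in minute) 1.812e-05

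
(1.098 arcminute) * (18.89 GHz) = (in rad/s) 6.033e+06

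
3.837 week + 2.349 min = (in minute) 3.868e+04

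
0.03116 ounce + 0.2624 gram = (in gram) 1.146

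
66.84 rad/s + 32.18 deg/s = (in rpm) 643.6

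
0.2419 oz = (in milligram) 6858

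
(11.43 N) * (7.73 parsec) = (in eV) 1.702e+37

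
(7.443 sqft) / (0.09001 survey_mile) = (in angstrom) 4.774e+07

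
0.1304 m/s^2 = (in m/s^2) 0.1304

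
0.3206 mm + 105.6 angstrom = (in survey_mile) 1.992e-07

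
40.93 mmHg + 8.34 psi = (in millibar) 629.6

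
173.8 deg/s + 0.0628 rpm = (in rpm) 29.03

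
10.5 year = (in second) 3.311e+08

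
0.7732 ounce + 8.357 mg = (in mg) 2.193e+04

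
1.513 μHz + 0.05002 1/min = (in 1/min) 0.05011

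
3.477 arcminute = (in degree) 0.05795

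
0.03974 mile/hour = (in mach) 5.217e-05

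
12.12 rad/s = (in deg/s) 694.4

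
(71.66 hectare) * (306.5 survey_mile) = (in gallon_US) 9.338e+13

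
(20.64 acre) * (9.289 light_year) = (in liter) 7.34e+24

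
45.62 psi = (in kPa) 314.5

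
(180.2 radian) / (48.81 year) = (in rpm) 1.118e-06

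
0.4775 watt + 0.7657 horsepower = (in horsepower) 0.7663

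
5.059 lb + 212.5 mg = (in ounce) 80.95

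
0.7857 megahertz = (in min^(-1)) 4.714e+07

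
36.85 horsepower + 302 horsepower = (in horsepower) 338.8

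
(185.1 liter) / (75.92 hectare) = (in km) 2.438e-10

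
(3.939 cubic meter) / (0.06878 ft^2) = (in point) 1.747e+06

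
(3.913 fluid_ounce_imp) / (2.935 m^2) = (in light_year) 4.004e-21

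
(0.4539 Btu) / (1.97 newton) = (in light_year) 2.569e-14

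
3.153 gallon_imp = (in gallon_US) 3.787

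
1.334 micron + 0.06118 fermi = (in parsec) 4.323e-23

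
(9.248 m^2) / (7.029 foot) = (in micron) 4.317e+06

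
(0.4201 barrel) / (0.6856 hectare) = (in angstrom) 9.742e+04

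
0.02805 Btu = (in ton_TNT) 7.073e-09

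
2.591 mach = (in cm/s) 8.822e+04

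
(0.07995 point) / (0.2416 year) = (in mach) 1.087e-14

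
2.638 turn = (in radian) 16.58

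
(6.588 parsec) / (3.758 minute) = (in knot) 1.752e+15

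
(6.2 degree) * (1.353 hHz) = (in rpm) 139.8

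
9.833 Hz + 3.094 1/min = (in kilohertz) 0.009885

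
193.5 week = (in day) 1354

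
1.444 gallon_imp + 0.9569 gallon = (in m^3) 0.01019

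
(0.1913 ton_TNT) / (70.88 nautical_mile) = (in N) 6097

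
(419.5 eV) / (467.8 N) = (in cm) 1.437e-17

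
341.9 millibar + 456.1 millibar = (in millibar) 798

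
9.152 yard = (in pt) 2.372e+04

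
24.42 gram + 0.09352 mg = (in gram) 24.42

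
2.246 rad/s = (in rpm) 21.45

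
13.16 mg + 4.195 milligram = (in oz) 0.0006122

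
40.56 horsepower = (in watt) 3.025e+04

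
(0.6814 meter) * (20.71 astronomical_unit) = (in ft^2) 2.272e+13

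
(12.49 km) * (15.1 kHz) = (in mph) 4.219e+08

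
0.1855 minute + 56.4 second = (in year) 2.141e-06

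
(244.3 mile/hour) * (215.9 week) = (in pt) 4.042e+13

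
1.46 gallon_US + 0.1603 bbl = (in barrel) 0.1951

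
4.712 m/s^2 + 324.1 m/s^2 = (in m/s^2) 328.8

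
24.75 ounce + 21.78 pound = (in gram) 1.058e+04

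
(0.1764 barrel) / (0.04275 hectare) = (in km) 6.56e-08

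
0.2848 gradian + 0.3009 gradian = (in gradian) 0.5857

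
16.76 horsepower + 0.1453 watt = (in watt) 1.25e+04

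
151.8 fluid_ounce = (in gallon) 1.186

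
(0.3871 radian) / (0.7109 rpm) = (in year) 1.649e-07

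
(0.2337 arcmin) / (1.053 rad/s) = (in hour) 1.793e-08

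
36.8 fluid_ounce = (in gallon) 0.2875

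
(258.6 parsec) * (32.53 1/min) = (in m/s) 4.326e+18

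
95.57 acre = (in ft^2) 4.163e+06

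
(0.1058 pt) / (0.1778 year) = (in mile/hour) 1.489e-11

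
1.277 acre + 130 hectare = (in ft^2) 1.405e+07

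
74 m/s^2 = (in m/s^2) 74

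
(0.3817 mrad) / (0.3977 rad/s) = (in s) 0.0009598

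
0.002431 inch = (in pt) 0.175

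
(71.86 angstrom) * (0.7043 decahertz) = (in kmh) 1.822e-07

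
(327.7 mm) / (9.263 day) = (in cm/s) 4.095e-05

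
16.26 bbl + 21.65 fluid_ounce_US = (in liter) 2586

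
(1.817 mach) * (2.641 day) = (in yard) 1.544e+08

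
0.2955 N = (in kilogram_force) 0.03013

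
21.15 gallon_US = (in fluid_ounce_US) 2707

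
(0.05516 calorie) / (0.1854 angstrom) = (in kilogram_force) 1.269e+09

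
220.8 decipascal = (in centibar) 0.02208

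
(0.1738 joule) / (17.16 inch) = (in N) 0.3987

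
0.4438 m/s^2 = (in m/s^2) 0.4438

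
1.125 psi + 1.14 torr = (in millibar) 79.09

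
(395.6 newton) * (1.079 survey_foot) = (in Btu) 0.1233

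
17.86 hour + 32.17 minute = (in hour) 18.4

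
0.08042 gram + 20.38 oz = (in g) 577.8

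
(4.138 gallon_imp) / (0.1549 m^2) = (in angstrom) 1.214e+09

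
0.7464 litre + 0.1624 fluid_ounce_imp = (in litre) 0.751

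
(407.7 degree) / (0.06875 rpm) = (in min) 16.47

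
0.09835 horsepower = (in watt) 73.34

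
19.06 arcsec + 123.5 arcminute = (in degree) 2.064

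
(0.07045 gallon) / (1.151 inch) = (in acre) 2.254e-06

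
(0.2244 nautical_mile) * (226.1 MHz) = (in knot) 1.827e+11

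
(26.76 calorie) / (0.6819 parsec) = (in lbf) 1.196e-15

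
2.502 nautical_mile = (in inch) 1.824e+05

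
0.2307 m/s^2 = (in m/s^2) 0.2307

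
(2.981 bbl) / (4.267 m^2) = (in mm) 111.1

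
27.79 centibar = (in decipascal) 2.779e+05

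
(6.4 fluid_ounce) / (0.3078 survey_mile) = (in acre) 9.442e-11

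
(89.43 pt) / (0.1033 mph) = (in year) 2.166e-08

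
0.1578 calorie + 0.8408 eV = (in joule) 0.6602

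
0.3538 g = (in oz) 0.01248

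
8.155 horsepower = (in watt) 6081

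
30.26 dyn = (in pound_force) 6.803e-05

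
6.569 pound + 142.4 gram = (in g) 3122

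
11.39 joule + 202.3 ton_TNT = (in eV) 5.283e+30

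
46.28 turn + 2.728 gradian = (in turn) 46.29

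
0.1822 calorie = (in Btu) 0.0007225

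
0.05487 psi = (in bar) 0.003783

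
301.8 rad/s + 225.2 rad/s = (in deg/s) 3.019e+04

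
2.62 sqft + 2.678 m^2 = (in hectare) 0.0002921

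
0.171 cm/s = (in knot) 0.003324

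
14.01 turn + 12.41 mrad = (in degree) 5044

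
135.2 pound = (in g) 6.133e+04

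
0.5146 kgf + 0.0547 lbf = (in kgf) 0.5394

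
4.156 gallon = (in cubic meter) 0.01573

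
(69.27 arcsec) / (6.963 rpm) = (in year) 1.46e-11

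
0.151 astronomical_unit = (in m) 2.259e+10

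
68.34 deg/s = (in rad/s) 1.193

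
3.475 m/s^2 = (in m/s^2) 3.475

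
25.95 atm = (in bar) 26.29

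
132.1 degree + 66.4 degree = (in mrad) 3464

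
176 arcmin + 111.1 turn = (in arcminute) 2.4e+06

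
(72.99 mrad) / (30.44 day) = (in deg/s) 1.59e-06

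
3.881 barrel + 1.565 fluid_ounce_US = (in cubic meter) 0.6171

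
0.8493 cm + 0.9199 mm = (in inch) 0.3706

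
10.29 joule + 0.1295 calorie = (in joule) 10.83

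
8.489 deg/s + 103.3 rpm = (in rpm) 104.7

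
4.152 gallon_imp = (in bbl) 0.1187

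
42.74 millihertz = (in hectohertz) 0.0004274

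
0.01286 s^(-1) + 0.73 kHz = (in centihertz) 7.3e+04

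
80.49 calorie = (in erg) 3.368e+09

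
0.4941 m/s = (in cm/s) 49.41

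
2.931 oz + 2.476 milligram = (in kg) 0.08309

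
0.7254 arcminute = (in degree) 0.01209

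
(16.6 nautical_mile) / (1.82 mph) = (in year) 0.001198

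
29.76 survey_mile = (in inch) 1.886e+06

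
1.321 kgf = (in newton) 12.95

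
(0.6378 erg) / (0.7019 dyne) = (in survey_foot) 0.02981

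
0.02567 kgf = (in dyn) 2.517e+04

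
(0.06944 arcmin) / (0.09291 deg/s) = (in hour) 3.46e-06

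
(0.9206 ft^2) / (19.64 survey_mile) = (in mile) 1.681e-09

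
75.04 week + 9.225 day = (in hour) 1.283e+04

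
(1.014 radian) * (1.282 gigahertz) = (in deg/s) 7.448e+10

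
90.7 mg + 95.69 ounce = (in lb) 5.981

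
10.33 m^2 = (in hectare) 0.001033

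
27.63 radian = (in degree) 1583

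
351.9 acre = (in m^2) 1.424e+06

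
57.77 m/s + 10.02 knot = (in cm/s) 6292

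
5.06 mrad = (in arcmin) 17.39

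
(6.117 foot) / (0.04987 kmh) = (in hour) 0.03739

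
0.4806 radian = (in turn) 0.07649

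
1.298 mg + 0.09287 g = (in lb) 0.0002076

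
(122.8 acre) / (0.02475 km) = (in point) 5.692e+07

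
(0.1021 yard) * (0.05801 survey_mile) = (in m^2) 8.716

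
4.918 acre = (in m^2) 1.99e+04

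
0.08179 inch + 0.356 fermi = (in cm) 0.2077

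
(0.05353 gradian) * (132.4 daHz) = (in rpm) 10.63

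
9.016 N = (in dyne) 9.016e+05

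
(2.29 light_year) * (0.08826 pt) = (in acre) 1.667e+08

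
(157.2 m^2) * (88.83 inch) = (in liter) 3.547e+05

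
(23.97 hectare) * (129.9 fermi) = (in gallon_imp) 6.849e-06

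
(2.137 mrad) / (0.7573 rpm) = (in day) 3.119e-07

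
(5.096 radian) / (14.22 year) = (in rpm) 1.085e-07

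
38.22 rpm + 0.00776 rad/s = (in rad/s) 4.01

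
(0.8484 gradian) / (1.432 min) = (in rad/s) 0.0001551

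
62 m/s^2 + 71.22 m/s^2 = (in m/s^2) 133.2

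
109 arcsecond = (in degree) 0.03028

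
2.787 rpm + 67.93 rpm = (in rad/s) 7.405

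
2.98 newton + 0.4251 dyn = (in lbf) 0.6699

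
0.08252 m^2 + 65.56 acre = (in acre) 65.56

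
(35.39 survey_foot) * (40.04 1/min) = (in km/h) 25.91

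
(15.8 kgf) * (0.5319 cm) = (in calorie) 0.197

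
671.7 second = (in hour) 0.1866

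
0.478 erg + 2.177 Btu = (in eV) 1.434e+22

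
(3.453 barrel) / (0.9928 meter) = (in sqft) 5.952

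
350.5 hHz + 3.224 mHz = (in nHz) 3.505e+13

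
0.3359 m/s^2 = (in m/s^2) 0.3359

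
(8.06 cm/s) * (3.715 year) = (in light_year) 9.981e-10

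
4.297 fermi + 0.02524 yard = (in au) 1.543e-13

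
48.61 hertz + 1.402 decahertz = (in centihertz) 6263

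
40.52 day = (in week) 5.789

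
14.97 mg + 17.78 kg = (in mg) 1.778e+07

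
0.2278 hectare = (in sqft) 2.452e+04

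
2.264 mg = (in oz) 7.986e-05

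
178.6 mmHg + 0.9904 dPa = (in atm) 0.235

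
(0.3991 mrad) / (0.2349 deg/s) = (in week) 1.61e-07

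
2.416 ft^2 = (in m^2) 0.2245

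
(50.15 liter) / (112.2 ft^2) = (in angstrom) 4.811e+07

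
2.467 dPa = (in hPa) 0.002467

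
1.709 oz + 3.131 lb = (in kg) 1.469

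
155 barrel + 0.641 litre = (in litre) 2.464e+04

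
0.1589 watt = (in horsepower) 0.0002131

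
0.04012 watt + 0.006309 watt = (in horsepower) 6.226e-05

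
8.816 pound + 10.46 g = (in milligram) 4.009e+06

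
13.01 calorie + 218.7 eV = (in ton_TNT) 1.301e-08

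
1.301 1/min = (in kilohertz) 2.168e-05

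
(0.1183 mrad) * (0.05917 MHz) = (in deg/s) 401.1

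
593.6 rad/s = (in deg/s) 3.401e+04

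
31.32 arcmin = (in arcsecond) 1879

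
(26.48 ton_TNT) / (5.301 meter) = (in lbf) 4.699e+09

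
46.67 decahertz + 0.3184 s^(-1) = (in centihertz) 4.67e+04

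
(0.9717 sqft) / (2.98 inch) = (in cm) 119.3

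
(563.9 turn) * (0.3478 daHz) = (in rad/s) 1.232e+04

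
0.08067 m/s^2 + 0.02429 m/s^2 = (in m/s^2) 0.105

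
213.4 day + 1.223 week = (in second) 1.918e+07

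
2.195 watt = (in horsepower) 0.002944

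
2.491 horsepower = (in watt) 1858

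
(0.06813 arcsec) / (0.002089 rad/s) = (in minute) 2.635e-06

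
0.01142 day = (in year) 3.129e-05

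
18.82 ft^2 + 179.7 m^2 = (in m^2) 181.4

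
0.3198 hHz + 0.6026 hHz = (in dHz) 922.4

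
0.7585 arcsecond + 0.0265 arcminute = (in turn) 1.812e-06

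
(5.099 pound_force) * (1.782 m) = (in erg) 4.042e+08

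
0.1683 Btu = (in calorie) 42.44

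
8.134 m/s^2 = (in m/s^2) 8.134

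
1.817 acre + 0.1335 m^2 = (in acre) 1.817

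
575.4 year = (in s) 1.815e+10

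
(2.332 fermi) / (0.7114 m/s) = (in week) 5.42e-21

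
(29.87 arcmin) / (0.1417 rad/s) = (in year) 1.944e-09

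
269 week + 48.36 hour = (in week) 269.3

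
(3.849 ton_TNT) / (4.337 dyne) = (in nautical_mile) 2.005e+11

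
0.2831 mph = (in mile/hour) 0.2831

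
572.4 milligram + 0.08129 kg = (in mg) 8.186e+04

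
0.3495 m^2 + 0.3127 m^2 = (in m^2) 0.6622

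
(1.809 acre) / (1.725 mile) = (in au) 1.763e-11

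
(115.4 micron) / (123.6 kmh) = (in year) 1.066e-13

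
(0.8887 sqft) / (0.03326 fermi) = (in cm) 2.482e+17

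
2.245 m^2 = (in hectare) 0.0002245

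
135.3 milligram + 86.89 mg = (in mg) 222.2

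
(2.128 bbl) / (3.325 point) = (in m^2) 288.4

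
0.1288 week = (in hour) 21.64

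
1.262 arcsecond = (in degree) 0.0003506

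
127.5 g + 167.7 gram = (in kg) 0.2952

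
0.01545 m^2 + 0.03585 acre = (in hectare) 0.01451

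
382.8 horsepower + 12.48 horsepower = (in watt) 2.948e+05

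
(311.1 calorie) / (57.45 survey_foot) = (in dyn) 7.433e+06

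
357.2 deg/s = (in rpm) 59.53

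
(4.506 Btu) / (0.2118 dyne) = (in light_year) 2.373e-07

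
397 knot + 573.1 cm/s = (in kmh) 755.9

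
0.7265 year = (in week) 37.88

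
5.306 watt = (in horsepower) 0.007115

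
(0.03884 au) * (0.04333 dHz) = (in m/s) 2.518e+07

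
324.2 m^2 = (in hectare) 0.03242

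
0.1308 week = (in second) 7.911e+04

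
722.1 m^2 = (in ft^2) 7773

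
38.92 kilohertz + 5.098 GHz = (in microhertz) 5.098e+15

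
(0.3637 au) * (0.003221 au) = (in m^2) 2.622e+19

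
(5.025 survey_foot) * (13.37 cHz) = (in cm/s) 20.48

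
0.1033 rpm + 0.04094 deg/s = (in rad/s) 0.01153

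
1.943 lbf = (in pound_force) 1.943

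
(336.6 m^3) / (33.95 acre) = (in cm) 0.245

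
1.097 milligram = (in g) 0.001097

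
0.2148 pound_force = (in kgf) 0.09743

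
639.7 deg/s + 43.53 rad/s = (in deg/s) 3134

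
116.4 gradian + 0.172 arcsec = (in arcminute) 6286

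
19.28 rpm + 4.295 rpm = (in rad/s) 2.469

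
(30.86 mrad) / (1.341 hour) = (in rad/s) 6.392e-06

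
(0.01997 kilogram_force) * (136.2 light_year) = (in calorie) 6.031e+16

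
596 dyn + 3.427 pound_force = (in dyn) 1.525e+06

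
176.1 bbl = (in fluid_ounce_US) 9.467e+05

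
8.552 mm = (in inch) 0.3367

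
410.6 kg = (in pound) 905.2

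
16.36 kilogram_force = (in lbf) 36.07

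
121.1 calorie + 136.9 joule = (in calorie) 153.8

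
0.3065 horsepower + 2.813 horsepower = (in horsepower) 3.12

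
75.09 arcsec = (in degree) 0.02086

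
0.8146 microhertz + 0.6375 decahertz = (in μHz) 6.375e+06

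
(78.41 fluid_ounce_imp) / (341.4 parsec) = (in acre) 5.226e-26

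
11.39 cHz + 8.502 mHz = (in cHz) 12.24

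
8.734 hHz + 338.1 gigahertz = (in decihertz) 3.381e+12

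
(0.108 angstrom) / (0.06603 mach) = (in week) 7.942e-19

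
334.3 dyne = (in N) 0.003343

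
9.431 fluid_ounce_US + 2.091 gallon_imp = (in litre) 9.785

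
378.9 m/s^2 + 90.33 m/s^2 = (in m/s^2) 469.2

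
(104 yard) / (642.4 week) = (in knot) 4.758e-07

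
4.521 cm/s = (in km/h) 0.1628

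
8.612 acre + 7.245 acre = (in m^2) 6.417e+04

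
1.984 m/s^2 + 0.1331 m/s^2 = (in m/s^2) 2.117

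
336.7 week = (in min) 3.394e+06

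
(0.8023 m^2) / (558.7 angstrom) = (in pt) 4.071e+10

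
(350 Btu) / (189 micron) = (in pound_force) 4.392e+08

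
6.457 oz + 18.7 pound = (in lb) 19.1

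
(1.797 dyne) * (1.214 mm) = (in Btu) 2.068e-11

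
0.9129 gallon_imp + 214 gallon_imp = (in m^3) 0.977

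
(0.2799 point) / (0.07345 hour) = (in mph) 8.353e-07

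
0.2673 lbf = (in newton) 1.189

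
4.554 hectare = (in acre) 11.25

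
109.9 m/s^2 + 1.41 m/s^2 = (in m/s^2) 111.3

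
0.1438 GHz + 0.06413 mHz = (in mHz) 1.438e+11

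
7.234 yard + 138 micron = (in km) 0.006615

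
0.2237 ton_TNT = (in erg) 9.36e+15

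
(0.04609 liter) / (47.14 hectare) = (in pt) 2.772e-07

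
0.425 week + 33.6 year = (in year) 33.61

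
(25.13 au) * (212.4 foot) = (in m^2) 2.434e+14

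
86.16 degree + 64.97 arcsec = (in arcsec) 3.102e+05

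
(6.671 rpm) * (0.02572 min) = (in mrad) 1078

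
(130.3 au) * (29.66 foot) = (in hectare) 1.762e+10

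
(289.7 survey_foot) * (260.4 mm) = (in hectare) 0.002299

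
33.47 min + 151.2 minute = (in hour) 3.078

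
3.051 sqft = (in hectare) 2.834e-05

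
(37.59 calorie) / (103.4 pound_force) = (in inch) 13.46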